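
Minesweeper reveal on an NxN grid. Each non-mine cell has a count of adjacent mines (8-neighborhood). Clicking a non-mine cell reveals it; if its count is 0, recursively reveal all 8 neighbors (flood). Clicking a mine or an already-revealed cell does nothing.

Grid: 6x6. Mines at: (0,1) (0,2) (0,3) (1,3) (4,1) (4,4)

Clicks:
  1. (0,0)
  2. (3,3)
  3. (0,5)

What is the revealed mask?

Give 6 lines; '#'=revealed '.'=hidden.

Click 1 (0,0) count=1: revealed 1 new [(0,0)] -> total=1
Click 2 (3,3) count=1: revealed 1 new [(3,3)] -> total=2
Click 3 (0,5) count=0: revealed 8 new [(0,4) (0,5) (1,4) (1,5) (2,4) (2,5) (3,4) (3,5)] -> total=10

Answer: #...##
....##
....##
...###
......
......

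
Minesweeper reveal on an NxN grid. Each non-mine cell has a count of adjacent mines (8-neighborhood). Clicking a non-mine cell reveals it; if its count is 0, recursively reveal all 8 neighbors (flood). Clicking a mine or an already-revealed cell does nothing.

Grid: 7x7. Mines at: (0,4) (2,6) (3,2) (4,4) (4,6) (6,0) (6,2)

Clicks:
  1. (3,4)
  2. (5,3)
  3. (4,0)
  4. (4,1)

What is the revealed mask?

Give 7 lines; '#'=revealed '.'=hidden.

Click 1 (3,4) count=1: revealed 1 new [(3,4)] -> total=1
Click 2 (5,3) count=2: revealed 1 new [(5,3)] -> total=2
Click 3 (4,0) count=0: revealed 18 new [(0,0) (0,1) (0,2) (0,3) (1,0) (1,1) (1,2) (1,3) (2,0) (2,1) (2,2) (2,3) (3,0) (3,1) (4,0) (4,1) (5,0) (5,1)] -> total=20
Click 4 (4,1) count=1: revealed 0 new [(none)] -> total=20

Answer: ####...
####...
####...
##..#..
##.....
##.#...
.......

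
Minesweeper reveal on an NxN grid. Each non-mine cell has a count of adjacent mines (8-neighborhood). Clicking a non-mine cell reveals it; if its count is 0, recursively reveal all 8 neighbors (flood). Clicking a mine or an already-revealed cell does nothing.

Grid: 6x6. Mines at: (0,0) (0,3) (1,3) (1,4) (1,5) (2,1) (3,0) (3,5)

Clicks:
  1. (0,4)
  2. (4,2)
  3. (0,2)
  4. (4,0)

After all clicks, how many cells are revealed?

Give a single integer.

Click 1 (0,4) count=4: revealed 1 new [(0,4)] -> total=1
Click 2 (4,2) count=0: revealed 19 new [(2,2) (2,3) (2,4) (3,1) (3,2) (3,3) (3,4) (4,0) (4,1) (4,2) (4,3) (4,4) (4,5) (5,0) (5,1) (5,2) (5,3) (5,4) (5,5)] -> total=20
Click 3 (0,2) count=2: revealed 1 new [(0,2)] -> total=21
Click 4 (4,0) count=1: revealed 0 new [(none)] -> total=21

Answer: 21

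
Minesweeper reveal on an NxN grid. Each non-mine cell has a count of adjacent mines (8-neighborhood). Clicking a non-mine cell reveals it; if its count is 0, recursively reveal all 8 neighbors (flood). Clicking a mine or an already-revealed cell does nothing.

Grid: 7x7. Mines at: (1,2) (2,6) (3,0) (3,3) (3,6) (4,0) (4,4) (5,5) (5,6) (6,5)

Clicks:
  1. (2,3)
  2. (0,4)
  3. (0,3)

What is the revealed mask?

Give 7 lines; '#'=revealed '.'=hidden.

Click 1 (2,3) count=2: revealed 1 new [(2,3)] -> total=1
Click 2 (0,4) count=0: revealed 10 new [(0,3) (0,4) (0,5) (0,6) (1,3) (1,4) (1,5) (1,6) (2,4) (2,5)] -> total=11
Click 3 (0,3) count=1: revealed 0 new [(none)] -> total=11

Answer: ...####
...####
...###.
.......
.......
.......
.......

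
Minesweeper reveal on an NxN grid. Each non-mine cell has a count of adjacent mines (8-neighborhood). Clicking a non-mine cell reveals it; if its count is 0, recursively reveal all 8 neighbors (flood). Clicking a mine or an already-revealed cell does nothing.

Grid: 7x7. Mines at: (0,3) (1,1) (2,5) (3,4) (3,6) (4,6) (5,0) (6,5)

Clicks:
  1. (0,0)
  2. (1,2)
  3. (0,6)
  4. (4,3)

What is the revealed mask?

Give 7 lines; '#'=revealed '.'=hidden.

Click 1 (0,0) count=1: revealed 1 new [(0,0)] -> total=1
Click 2 (1,2) count=2: revealed 1 new [(1,2)] -> total=2
Click 3 (0,6) count=0: revealed 6 new [(0,4) (0,5) (0,6) (1,4) (1,5) (1,6)] -> total=8
Click 4 (4,3) count=1: revealed 1 new [(4,3)] -> total=9

Answer: #...###
..#.###
.......
.......
...#...
.......
.......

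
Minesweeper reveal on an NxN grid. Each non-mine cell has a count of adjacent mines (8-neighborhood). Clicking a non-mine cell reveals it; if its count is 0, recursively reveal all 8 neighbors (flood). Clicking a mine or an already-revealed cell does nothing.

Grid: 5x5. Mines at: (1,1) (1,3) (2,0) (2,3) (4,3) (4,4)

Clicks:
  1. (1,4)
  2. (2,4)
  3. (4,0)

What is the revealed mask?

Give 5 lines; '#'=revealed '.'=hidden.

Answer: .....
....#
....#
###..
###..

Derivation:
Click 1 (1,4) count=2: revealed 1 new [(1,4)] -> total=1
Click 2 (2,4) count=2: revealed 1 new [(2,4)] -> total=2
Click 3 (4,0) count=0: revealed 6 new [(3,0) (3,1) (3,2) (4,0) (4,1) (4,2)] -> total=8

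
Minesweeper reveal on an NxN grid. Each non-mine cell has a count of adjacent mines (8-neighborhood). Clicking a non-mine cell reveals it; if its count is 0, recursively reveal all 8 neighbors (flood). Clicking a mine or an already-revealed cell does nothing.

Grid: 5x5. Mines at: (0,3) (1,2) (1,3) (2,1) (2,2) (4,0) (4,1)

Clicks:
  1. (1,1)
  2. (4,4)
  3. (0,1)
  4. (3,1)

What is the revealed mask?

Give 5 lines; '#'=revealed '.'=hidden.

Answer: .#...
.#...
...##
.####
..###

Derivation:
Click 1 (1,1) count=3: revealed 1 new [(1,1)] -> total=1
Click 2 (4,4) count=0: revealed 8 new [(2,3) (2,4) (3,2) (3,3) (3,4) (4,2) (4,3) (4,4)] -> total=9
Click 3 (0,1) count=1: revealed 1 new [(0,1)] -> total=10
Click 4 (3,1) count=4: revealed 1 new [(3,1)] -> total=11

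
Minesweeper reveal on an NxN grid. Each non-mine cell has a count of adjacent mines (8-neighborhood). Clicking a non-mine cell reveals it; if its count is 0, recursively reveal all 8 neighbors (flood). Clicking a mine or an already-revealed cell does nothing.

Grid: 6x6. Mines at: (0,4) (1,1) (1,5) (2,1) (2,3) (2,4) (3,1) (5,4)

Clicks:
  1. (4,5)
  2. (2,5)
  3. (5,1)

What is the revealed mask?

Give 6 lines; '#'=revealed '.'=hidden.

Click 1 (4,5) count=1: revealed 1 new [(4,5)] -> total=1
Click 2 (2,5) count=2: revealed 1 new [(2,5)] -> total=2
Click 3 (5,1) count=0: revealed 8 new [(4,0) (4,1) (4,2) (4,3) (5,0) (5,1) (5,2) (5,3)] -> total=10

Answer: ......
......
.....#
......
####.#
####..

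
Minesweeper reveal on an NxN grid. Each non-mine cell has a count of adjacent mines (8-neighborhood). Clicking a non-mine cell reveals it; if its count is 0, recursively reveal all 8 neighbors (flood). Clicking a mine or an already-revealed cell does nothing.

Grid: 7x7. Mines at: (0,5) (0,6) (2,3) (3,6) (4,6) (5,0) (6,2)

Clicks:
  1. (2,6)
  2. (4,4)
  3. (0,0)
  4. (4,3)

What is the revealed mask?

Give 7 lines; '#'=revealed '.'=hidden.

Click 1 (2,6) count=1: revealed 1 new [(2,6)] -> total=1
Click 2 (4,4) count=0: revealed 35 new [(0,0) (0,1) (0,2) (0,3) (0,4) (1,0) (1,1) (1,2) (1,3) (1,4) (2,0) (2,1) (2,2) (3,0) (3,1) (3,2) (3,3) (3,4) (3,5) (4,0) (4,1) (4,2) (4,3) (4,4) (4,5) (5,1) (5,2) (5,3) (5,4) (5,5) (5,6) (6,3) (6,4) (6,5) (6,6)] -> total=36
Click 3 (0,0) count=0: revealed 0 new [(none)] -> total=36
Click 4 (4,3) count=0: revealed 0 new [(none)] -> total=36

Answer: #####..
#####..
###...#
######.
######.
.######
...####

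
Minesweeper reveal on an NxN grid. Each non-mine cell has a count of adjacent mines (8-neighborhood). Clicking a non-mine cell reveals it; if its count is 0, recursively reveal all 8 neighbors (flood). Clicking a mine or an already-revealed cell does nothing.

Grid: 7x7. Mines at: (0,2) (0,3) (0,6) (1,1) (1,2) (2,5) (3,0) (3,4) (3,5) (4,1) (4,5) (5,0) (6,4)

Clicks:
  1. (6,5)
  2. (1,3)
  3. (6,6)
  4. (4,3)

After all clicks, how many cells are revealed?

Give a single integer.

Click 1 (6,5) count=1: revealed 1 new [(6,5)] -> total=1
Click 2 (1,3) count=3: revealed 1 new [(1,3)] -> total=2
Click 3 (6,6) count=0: revealed 3 new [(5,5) (5,6) (6,6)] -> total=5
Click 4 (4,3) count=1: revealed 1 new [(4,3)] -> total=6

Answer: 6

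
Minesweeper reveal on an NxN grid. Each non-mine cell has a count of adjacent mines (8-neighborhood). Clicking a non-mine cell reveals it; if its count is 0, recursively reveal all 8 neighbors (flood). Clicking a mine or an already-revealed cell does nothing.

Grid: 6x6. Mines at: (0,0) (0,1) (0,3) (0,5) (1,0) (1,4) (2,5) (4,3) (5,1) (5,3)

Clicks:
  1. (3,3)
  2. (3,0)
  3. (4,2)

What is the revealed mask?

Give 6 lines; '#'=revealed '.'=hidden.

Answer: ......
.###..
####..
####..
###...
......

Derivation:
Click 1 (3,3) count=1: revealed 1 new [(3,3)] -> total=1
Click 2 (3,0) count=0: revealed 13 new [(1,1) (1,2) (1,3) (2,0) (2,1) (2,2) (2,3) (3,0) (3,1) (3,2) (4,0) (4,1) (4,2)] -> total=14
Click 3 (4,2) count=3: revealed 0 new [(none)] -> total=14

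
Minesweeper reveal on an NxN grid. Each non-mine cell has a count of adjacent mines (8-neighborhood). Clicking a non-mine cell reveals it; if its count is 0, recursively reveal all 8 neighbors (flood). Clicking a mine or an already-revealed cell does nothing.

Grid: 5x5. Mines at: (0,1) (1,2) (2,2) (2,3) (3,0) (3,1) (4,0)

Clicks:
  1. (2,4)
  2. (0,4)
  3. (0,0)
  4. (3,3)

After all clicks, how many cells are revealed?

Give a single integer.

Answer: 7

Derivation:
Click 1 (2,4) count=1: revealed 1 new [(2,4)] -> total=1
Click 2 (0,4) count=0: revealed 4 new [(0,3) (0,4) (1,3) (1,4)] -> total=5
Click 3 (0,0) count=1: revealed 1 new [(0,0)] -> total=6
Click 4 (3,3) count=2: revealed 1 new [(3,3)] -> total=7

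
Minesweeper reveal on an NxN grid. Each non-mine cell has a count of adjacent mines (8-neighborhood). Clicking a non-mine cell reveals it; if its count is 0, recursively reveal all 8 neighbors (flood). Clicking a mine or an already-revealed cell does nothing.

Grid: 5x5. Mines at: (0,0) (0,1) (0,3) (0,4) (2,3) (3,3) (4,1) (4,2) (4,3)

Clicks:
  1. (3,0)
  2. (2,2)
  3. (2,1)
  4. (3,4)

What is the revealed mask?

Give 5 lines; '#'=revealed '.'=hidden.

Click 1 (3,0) count=1: revealed 1 new [(3,0)] -> total=1
Click 2 (2,2) count=2: revealed 1 new [(2,2)] -> total=2
Click 3 (2,1) count=0: revealed 7 new [(1,0) (1,1) (1,2) (2,0) (2,1) (3,1) (3,2)] -> total=9
Click 4 (3,4) count=3: revealed 1 new [(3,4)] -> total=10

Answer: .....
###..
###..
###.#
.....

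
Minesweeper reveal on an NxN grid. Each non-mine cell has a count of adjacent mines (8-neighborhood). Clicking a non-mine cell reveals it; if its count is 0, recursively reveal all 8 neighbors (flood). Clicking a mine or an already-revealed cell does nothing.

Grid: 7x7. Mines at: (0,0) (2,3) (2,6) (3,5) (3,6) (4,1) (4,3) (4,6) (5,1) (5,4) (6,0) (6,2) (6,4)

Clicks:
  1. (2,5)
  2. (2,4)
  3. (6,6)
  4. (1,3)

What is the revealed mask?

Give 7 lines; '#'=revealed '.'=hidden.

Click 1 (2,5) count=3: revealed 1 new [(2,5)] -> total=1
Click 2 (2,4) count=2: revealed 1 new [(2,4)] -> total=2
Click 3 (6,6) count=0: revealed 4 new [(5,5) (5,6) (6,5) (6,6)] -> total=6
Click 4 (1,3) count=1: revealed 1 new [(1,3)] -> total=7

Answer: .......
...#...
....##.
.......
.......
.....##
.....##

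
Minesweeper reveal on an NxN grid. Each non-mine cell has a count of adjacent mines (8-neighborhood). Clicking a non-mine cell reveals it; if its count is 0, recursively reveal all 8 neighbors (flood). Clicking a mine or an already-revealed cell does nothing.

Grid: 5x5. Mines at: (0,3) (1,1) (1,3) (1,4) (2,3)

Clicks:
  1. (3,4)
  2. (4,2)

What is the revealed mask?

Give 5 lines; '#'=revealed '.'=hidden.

Click 1 (3,4) count=1: revealed 1 new [(3,4)] -> total=1
Click 2 (4,2) count=0: revealed 12 new [(2,0) (2,1) (2,2) (3,0) (3,1) (3,2) (3,3) (4,0) (4,1) (4,2) (4,3) (4,4)] -> total=13

Answer: .....
.....
###..
#####
#####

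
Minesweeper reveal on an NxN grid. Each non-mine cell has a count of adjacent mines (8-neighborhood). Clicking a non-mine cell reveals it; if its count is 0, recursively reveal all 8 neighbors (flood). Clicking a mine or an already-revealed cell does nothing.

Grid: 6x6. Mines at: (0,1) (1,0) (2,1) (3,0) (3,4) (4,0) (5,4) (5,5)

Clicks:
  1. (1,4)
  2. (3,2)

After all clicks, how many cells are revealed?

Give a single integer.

Click 1 (1,4) count=0: revealed 12 new [(0,2) (0,3) (0,4) (0,5) (1,2) (1,3) (1,4) (1,5) (2,2) (2,3) (2,4) (2,5)] -> total=12
Click 2 (3,2) count=1: revealed 1 new [(3,2)] -> total=13

Answer: 13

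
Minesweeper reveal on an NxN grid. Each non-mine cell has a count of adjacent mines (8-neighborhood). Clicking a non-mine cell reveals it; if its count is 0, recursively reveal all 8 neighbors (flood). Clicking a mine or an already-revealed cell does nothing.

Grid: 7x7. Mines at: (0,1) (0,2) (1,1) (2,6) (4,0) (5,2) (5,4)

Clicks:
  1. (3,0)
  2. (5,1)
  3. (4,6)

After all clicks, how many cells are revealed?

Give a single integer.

Click 1 (3,0) count=1: revealed 1 new [(3,0)] -> total=1
Click 2 (5,1) count=2: revealed 1 new [(5,1)] -> total=2
Click 3 (4,6) count=0: revealed 8 new [(3,5) (3,6) (4,5) (4,6) (5,5) (5,6) (6,5) (6,6)] -> total=10

Answer: 10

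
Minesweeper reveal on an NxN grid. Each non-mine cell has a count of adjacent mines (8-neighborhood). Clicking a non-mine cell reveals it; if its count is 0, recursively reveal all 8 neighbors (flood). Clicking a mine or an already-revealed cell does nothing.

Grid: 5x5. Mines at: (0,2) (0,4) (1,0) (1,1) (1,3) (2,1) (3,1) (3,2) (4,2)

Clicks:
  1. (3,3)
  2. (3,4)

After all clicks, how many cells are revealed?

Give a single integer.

Click 1 (3,3) count=2: revealed 1 new [(3,3)] -> total=1
Click 2 (3,4) count=0: revealed 5 new [(2,3) (2,4) (3,4) (4,3) (4,4)] -> total=6

Answer: 6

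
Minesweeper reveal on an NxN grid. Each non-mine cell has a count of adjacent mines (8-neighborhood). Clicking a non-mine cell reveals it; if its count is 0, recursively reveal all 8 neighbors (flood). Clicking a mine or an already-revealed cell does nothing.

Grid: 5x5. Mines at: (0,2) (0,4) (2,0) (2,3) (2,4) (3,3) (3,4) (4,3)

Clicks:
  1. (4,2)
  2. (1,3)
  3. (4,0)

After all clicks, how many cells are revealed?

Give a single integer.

Click 1 (4,2) count=2: revealed 1 new [(4,2)] -> total=1
Click 2 (1,3) count=4: revealed 1 new [(1,3)] -> total=2
Click 3 (4,0) count=0: revealed 5 new [(3,0) (3,1) (3,2) (4,0) (4,1)] -> total=7

Answer: 7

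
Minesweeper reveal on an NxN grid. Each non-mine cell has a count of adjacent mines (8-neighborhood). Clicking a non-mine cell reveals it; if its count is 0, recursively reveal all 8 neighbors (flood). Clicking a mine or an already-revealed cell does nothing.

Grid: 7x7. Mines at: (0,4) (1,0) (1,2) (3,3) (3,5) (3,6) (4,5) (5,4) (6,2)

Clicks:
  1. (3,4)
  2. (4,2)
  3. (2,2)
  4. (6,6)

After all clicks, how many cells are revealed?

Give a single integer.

Click 1 (3,4) count=3: revealed 1 new [(3,4)] -> total=1
Click 2 (4,2) count=1: revealed 1 new [(4,2)] -> total=2
Click 3 (2,2) count=2: revealed 1 new [(2,2)] -> total=3
Click 4 (6,6) count=0: revealed 4 new [(5,5) (5,6) (6,5) (6,6)] -> total=7

Answer: 7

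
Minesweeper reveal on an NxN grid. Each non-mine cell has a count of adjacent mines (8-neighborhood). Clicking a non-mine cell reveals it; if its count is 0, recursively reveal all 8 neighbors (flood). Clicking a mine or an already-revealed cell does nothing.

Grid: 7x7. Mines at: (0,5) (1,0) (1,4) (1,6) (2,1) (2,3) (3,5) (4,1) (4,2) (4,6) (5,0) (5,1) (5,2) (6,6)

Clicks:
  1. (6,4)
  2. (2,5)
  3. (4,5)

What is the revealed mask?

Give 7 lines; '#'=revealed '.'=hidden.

Click 1 (6,4) count=0: revealed 9 new [(4,3) (4,4) (4,5) (5,3) (5,4) (5,5) (6,3) (6,4) (6,5)] -> total=9
Click 2 (2,5) count=3: revealed 1 new [(2,5)] -> total=10
Click 3 (4,5) count=2: revealed 0 new [(none)] -> total=10

Answer: .......
.......
.....#.
.......
...###.
...###.
...###.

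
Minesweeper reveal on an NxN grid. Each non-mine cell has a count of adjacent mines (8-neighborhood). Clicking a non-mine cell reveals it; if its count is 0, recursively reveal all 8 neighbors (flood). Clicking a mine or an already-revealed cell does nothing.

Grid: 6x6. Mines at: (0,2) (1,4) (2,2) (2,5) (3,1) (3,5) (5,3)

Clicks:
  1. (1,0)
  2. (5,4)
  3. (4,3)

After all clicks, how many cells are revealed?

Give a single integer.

Answer: 8

Derivation:
Click 1 (1,0) count=0: revealed 6 new [(0,0) (0,1) (1,0) (1,1) (2,0) (2,1)] -> total=6
Click 2 (5,4) count=1: revealed 1 new [(5,4)] -> total=7
Click 3 (4,3) count=1: revealed 1 new [(4,3)] -> total=8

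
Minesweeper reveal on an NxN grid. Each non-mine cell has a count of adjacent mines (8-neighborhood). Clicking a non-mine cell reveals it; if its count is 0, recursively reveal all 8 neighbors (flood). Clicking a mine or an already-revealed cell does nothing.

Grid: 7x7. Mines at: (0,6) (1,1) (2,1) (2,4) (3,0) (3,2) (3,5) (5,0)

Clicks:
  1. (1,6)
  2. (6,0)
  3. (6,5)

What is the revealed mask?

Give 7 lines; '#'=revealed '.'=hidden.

Click 1 (1,6) count=1: revealed 1 new [(1,6)] -> total=1
Click 2 (6,0) count=1: revealed 1 new [(6,0)] -> total=2
Click 3 (6,5) count=0: revealed 18 new [(4,1) (4,2) (4,3) (4,4) (4,5) (4,6) (5,1) (5,2) (5,3) (5,4) (5,5) (5,6) (6,1) (6,2) (6,3) (6,4) (6,5) (6,6)] -> total=20

Answer: .......
......#
.......
.......
.######
.######
#######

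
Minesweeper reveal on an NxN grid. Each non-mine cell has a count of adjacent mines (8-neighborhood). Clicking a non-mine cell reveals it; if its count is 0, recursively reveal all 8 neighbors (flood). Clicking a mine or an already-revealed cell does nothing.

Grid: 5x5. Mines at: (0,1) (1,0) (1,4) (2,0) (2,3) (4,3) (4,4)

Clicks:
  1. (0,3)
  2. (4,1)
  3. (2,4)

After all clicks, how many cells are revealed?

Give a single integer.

Answer: 8

Derivation:
Click 1 (0,3) count=1: revealed 1 new [(0,3)] -> total=1
Click 2 (4,1) count=0: revealed 6 new [(3,0) (3,1) (3,2) (4,0) (4,1) (4,2)] -> total=7
Click 3 (2,4) count=2: revealed 1 new [(2,4)] -> total=8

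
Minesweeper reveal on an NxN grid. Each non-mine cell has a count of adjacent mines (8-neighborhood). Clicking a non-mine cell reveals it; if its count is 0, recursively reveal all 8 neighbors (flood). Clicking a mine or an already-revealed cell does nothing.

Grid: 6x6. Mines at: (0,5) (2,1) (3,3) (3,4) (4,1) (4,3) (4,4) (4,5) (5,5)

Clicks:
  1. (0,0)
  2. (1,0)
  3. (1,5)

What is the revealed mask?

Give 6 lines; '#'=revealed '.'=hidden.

Click 1 (0,0) count=0: revealed 13 new [(0,0) (0,1) (0,2) (0,3) (0,4) (1,0) (1,1) (1,2) (1,3) (1,4) (2,2) (2,3) (2,4)] -> total=13
Click 2 (1,0) count=1: revealed 0 new [(none)] -> total=13
Click 3 (1,5) count=1: revealed 1 new [(1,5)] -> total=14

Answer: #####.
######
..###.
......
......
......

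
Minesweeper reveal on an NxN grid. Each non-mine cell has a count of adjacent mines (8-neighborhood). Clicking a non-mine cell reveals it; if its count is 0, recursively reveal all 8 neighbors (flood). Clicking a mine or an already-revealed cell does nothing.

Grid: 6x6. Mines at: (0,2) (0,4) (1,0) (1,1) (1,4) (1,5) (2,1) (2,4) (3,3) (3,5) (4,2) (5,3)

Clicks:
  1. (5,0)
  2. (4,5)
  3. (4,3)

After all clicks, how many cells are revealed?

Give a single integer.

Answer: 8

Derivation:
Click 1 (5,0) count=0: revealed 6 new [(3,0) (3,1) (4,0) (4,1) (5,0) (5,1)] -> total=6
Click 2 (4,5) count=1: revealed 1 new [(4,5)] -> total=7
Click 3 (4,3) count=3: revealed 1 new [(4,3)] -> total=8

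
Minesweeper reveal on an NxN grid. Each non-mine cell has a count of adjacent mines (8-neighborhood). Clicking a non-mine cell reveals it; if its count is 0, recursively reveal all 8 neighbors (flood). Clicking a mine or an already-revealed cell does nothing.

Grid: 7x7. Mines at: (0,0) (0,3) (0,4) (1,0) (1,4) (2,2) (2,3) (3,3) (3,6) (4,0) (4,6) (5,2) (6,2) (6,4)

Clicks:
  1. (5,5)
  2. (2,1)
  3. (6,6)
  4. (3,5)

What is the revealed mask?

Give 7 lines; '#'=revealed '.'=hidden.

Click 1 (5,5) count=2: revealed 1 new [(5,5)] -> total=1
Click 2 (2,1) count=2: revealed 1 new [(2,1)] -> total=2
Click 3 (6,6) count=0: revealed 3 new [(5,6) (6,5) (6,6)] -> total=5
Click 4 (3,5) count=2: revealed 1 new [(3,5)] -> total=6

Answer: .......
.......
.#.....
.....#.
.......
.....##
.....##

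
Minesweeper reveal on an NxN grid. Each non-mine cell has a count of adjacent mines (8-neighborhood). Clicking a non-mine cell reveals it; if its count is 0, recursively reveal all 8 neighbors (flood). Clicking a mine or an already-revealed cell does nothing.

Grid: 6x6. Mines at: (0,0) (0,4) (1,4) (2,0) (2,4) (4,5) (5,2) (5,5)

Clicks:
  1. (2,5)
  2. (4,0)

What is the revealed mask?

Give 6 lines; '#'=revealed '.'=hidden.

Answer: ......
......
.....#
##....
##....
##....

Derivation:
Click 1 (2,5) count=2: revealed 1 new [(2,5)] -> total=1
Click 2 (4,0) count=0: revealed 6 new [(3,0) (3,1) (4,0) (4,1) (5,0) (5,1)] -> total=7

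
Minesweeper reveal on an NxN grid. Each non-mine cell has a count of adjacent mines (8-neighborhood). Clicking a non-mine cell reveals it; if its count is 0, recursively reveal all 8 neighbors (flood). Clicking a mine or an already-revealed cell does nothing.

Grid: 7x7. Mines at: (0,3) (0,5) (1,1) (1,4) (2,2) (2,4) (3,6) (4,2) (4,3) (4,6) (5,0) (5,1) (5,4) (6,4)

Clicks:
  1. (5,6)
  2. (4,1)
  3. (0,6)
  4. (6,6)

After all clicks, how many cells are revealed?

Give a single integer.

Click 1 (5,6) count=1: revealed 1 new [(5,6)] -> total=1
Click 2 (4,1) count=3: revealed 1 new [(4,1)] -> total=2
Click 3 (0,6) count=1: revealed 1 new [(0,6)] -> total=3
Click 4 (6,6) count=0: revealed 3 new [(5,5) (6,5) (6,6)] -> total=6

Answer: 6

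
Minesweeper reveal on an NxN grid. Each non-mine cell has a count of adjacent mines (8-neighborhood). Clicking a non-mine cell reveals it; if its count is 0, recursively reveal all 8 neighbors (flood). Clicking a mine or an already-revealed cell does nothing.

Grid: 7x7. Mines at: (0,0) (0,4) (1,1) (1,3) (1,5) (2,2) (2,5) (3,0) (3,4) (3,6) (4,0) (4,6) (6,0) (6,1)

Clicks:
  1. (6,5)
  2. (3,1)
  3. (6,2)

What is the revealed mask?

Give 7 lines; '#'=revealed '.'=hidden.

Answer: .......
.......
.......
.###...
.#####.
.######
..#####

Derivation:
Click 1 (6,5) count=0: revealed 19 new [(3,1) (3,2) (3,3) (4,1) (4,2) (4,3) (4,4) (4,5) (5,1) (5,2) (5,3) (5,4) (5,5) (5,6) (6,2) (6,3) (6,4) (6,5) (6,6)] -> total=19
Click 2 (3,1) count=3: revealed 0 new [(none)] -> total=19
Click 3 (6,2) count=1: revealed 0 new [(none)] -> total=19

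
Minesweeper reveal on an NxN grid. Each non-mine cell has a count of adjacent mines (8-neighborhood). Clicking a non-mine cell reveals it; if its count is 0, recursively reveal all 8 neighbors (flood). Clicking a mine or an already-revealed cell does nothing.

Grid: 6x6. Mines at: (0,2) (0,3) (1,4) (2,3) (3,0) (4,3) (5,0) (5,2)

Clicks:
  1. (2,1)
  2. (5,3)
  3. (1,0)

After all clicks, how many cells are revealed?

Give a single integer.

Answer: 7

Derivation:
Click 1 (2,1) count=1: revealed 1 new [(2,1)] -> total=1
Click 2 (5,3) count=2: revealed 1 new [(5,3)] -> total=2
Click 3 (1,0) count=0: revealed 5 new [(0,0) (0,1) (1,0) (1,1) (2,0)] -> total=7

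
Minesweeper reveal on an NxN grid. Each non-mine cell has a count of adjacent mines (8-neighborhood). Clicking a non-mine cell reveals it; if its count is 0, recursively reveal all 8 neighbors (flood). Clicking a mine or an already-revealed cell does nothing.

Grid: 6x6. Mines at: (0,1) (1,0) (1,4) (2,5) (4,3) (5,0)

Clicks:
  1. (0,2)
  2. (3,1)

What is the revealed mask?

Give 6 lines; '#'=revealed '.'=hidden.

Answer: ..#...
.###..
####..
####..
###...
......

Derivation:
Click 1 (0,2) count=1: revealed 1 new [(0,2)] -> total=1
Click 2 (3,1) count=0: revealed 14 new [(1,1) (1,2) (1,3) (2,0) (2,1) (2,2) (2,3) (3,0) (3,1) (3,2) (3,3) (4,0) (4,1) (4,2)] -> total=15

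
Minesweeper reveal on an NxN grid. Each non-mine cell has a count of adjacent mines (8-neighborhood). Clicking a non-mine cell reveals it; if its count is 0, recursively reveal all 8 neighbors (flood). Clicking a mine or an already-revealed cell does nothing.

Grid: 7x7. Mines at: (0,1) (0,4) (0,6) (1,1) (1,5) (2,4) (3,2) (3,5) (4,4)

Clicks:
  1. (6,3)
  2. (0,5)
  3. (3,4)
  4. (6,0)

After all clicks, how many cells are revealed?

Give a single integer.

Answer: 26

Derivation:
Click 1 (6,3) count=0: revealed 24 new [(2,0) (2,1) (3,0) (3,1) (4,0) (4,1) (4,2) (4,3) (4,5) (4,6) (5,0) (5,1) (5,2) (5,3) (5,4) (5,5) (5,6) (6,0) (6,1) (6,2) (6,3) (6,4) (6,5) (6,6)] -> total=24
Click 2 (0,5) count=3: revealed 1 new [(0,5)] -> total=25
Click 3 (3,4) count=3: revealed 1 new [(3,4)] -> total=26
Click 4 (6,0) count=0: revealed 0 new [(none)] -> total=26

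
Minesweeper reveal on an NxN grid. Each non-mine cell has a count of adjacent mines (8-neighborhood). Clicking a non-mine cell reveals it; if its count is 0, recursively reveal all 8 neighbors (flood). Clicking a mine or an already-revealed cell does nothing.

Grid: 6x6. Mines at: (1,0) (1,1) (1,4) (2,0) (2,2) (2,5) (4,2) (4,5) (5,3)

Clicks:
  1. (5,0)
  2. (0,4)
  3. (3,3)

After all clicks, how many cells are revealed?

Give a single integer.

Answer: 8

Derivation:
Click 1 (5,0) count=0: revealed 6 new [(3,0) (3,1) (4,0) (4,1) (5,0) (5,1)] -> total=6
Click 2 (0,4) count=1: revealed 1 new [(0,4)] -> total=7
Click 3 (3,3) count=2: revealed 1 new [(3,3)] -> total=8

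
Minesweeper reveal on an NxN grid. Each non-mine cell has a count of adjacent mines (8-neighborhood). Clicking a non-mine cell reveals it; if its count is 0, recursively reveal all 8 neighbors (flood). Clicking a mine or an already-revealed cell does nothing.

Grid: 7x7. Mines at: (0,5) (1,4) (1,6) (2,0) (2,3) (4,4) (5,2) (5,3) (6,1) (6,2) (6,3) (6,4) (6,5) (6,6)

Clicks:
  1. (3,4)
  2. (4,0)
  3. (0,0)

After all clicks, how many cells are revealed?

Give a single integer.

Answer: 15

Derivation:
Click 1 (3,4) count=2: revealed 1 new [(3,4)] -> total=1
Click 2 (4,0) count=0: revealed 6 new [(3,0) (3,1) (4,0) (4,1) (5,0) (5,1)] -> total=7
Click 3 (0,0) count=0: revealed 8 new [(0,0) (0,1) (0,2) (0,3) (1,0) (1,1) (1,2) (1,3)] -> total=15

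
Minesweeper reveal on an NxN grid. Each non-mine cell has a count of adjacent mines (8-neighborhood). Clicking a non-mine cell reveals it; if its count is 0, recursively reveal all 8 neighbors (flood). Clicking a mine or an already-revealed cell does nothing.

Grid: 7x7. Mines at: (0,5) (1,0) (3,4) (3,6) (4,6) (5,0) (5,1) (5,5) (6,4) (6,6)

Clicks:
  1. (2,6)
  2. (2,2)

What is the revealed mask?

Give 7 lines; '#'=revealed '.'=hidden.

Answer: .####..
.####..
#####.#
####...
####...
.......
.......

Derivation:
Click 1 (2,6) count=1: revealed 1 new [(2,6)] -> total=1
Click 2 (2,2) count=0: revealed 21 new [(0,1) (0,2) (0,3) (0,4) (1,1) (1,2) (1,3) (1,4) (2,0) (2,1) (2,2) (2,3) (2,4) (3,0) (3,1) (3,2) (3,3) (4,0) (4,1) (4,2) (4,3)] -> total=22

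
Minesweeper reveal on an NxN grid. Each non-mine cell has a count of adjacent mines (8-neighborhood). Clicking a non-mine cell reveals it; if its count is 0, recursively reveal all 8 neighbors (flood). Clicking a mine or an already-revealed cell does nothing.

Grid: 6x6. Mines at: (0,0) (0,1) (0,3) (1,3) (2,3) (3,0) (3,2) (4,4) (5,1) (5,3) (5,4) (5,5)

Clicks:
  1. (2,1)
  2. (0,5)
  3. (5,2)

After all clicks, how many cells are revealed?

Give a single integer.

Click 1 (2,1) count=2: revealed 1 new [(2,1)] -> total=1
Click 2 (0,5) count=0: revealed 8 new [(0,4) (0,5) (1,4) (1,5) (2,4) (2,5) (3,4) (3,5)] -> total=9
Click 3 (5,2) count=2: revealed 1 new [(5,2)] -> total=10

Answer: 10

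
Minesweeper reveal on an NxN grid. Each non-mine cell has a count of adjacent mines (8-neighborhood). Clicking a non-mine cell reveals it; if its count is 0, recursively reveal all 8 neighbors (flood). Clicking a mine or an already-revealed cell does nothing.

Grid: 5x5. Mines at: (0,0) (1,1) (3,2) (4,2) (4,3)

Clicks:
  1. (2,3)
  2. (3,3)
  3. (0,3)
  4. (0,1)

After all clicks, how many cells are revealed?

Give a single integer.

Answer: 12

Derivation:
Click 1 (2,3) count=1: revealed 1 new [(2,3)] -> total=1
Click 2 (3,3) count=3: revealed 1 new [(3,3)] -> total=2
Click 3 (0,3) count=0: revealed 9 new [(0,2) (0,3) (0,4) (1,2) (1,3) (1,4) (2,2) (2,4) (3,4)] -> total=11
Click 4 (0,1) count=2: revealed 1 new [(0,1)] -> total=12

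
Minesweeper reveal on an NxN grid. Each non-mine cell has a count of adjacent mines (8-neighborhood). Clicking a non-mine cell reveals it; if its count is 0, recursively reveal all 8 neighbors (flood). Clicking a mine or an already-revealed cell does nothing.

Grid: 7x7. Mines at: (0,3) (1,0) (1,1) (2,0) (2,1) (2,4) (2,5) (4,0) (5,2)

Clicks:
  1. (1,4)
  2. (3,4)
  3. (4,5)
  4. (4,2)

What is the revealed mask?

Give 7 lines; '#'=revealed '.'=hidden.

Answer: .......
....#..
.......
...####
..#####
...####
...####

Derivation:
Click 1 (1,4) count=3: revealed 1 new [(1,4)] -> total=1
Click 2 (3,4) count=2: revealed 1 new [(3,4)] -> total=2
Click 3 (4,5) count=0: revealed 15 new [(3,3) (3,5) (3,6) (4,3) (4,4) (4,5) (4,6) (5,3) (5,4) (5,5) (5,6) (6,3) (6,4) (6,5) (6,6)] -> total=17
Click 4 (4,2) count=1: revealed 1 new [(4,2)] -> total=18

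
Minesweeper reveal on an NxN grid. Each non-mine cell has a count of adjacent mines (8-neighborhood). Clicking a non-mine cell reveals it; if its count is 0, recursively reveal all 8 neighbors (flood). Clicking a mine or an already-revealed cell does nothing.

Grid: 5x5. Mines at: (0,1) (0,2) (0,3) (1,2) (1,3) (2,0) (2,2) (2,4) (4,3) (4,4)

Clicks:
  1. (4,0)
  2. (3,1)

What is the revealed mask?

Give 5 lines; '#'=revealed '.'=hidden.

Answer: .....
.....
.....
###..
###..

Derivation:
Click 1 (4,0) count=0: revealed 6 new [(3,0) (3,1) (3,2) (4,0) (4,1) (4,2)] -> total=6
Click 2 (3,1) count=2: revealed 0 new [(none)] -> total=6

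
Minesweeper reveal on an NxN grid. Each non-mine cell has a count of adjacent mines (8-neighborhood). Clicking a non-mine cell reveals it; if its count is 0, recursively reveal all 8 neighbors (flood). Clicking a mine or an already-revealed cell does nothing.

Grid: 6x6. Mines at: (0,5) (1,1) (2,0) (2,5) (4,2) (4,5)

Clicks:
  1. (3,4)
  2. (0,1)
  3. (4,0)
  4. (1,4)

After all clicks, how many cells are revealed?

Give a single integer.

Answer: 9

Derivation:
Click 1 (3,4) count=2: revealed 1 new [(3,4)] -> total=1
Click 2 (0,1) count=1: revealed 1 new [(0,1)] -> total=2
Click 3 (4,0) count=0: revealed 6 new [(3,0) (3,1) (4,0) (4,1) (5,0) (5,1)] -> total=8
Click 4 (1,4) count=2: revealed 1 new [(1,4)] -> total=9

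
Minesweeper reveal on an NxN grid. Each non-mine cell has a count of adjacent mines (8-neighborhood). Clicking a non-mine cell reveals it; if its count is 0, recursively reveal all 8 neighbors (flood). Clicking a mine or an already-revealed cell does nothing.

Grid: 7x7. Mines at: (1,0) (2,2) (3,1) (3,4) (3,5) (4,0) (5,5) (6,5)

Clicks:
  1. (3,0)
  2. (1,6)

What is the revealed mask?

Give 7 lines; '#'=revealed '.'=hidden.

Answer: .######
.######
...####
#......
.......
.......
.......

Derivation:
Click 1 (3,0) count=2: revealed 1 new [(3,0)] -> total=1
Click 2 (1,6) count=0: revealed 16 new [(0,1) (0,2) (0,3) (0,4) (0,5) (0,6) (1,1) (1,2) (1,3) (1,4) (1,5) (1,6) (2,3) (2,4) (2,5) (2,6)] -> total=17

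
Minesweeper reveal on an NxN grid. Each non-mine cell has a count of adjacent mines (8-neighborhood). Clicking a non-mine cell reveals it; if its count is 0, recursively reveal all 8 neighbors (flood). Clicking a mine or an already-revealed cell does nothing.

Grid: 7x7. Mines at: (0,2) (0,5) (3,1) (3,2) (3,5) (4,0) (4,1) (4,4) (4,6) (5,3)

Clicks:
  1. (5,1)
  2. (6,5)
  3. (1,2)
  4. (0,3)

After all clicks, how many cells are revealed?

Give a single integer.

Click 1 (5,1) count=2: revealed 1 new [(5,1)] -> total=1
Click 2 (6,5) count=0: revealed 6 new [(5,4) (5,5) (5,6) (6,4) (6,5) (6,6)] -> total=7
Click 3 (1,2) count=1: revealed 1 new [(1,2)] -> total=8
Click 4 (0,3) count=1: revealed 1 new [(0,3)] -> total=9

Answer: 9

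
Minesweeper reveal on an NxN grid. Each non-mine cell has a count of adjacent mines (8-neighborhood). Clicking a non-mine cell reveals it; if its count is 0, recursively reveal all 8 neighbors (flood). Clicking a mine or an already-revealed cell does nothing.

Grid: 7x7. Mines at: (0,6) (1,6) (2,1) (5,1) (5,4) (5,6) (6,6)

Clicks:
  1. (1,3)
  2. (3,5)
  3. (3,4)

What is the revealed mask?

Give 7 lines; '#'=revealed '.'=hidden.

Click 1 (1,3) count=0: revealed 27 new [(0,0) (0,1) (0,2) (0,3) (0,4) (0,5) (1,0) (1,1) (1,2) (1,3) (1,4) (1,5) (2,2) (2,3) (2,4) (2,5) (2,6) (3,2) (3,3) (3,4) (3,5) (3,6) (4,2) (4,3) (4,4) (4,5) (4,6)] -> total=27
Click 2 (3,5) count=0: revealed 0 new [(none)] -> total=27
Click 3 (3,4) count=0: revealed 0 new [(none)] -> total=27

Answer: ######.
######.
..#####
..#####
..#####
.......
.......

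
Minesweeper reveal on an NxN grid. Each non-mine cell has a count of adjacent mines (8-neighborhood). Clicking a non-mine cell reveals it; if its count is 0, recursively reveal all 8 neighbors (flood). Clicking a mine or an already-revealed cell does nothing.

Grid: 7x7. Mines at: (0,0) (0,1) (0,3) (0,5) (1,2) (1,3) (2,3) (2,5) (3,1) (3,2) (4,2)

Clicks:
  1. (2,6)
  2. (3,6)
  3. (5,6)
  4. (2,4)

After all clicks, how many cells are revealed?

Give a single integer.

Answer: 26

Derivation:
Click 1 (2,6) count=1: revealed 1 new [(2,6)] -> total=1
Click 2 (3,6) count=1: revealed 1 new [(3,6)] -> total=2
Click 3 (5,6) count=0: revealed 23 new [(3,3) (3,4) (3,5) (4,0) (4,1) (4,3) (4,4) (4,5) (4,6) (5,0) (5,1) (5,2) (5,3) (5,4) (5,5) (5,6) (6,0) (6,1) (6,2) (6,3) (6,4) (6,5) (6,6)] -> total=25
Click 4 (2,4) count=3: revealed 1 new [(2,4)] -> total=26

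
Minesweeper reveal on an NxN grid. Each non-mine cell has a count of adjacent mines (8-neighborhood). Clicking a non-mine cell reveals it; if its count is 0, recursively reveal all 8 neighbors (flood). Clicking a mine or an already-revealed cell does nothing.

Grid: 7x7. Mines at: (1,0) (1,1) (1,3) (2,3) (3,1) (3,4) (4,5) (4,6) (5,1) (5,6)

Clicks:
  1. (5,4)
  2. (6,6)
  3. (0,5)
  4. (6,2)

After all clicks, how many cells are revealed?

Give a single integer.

Answer: 14

Derivation:
Click 1 (5,4) count=1: revealed 1 new [(5,4)] -> total=1
Click 2 (6,6) count=1: revealed 1 new [(6,6)] -> total=2
Click 3 (0,5) count=0: revealed 11 new [(0,4) (0,5) (0,6) (1,4) (1,5) (1,6) (2,4) (2,5) (2,6) (3,5) (3,6)] -> total=13
Click 4 (6,2) count=1: revealed 1 new [(6,2)] -> total=14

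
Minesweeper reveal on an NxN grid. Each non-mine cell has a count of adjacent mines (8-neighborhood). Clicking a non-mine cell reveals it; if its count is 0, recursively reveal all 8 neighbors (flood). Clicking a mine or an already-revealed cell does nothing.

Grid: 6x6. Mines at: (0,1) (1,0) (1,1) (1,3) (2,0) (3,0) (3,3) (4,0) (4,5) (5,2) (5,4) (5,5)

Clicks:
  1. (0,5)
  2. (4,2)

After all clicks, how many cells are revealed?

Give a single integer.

Answer: 9

Derivation:
Click 1 (0,5) count=0: revealed 8 new [(0,4) (0,5) (1,4) (1,5) (2,4) (2,5) (3,4) (3,5)] -> total=8
Click 2 (4,2) count=2: revealed 1 new [(4,2)] -> total=9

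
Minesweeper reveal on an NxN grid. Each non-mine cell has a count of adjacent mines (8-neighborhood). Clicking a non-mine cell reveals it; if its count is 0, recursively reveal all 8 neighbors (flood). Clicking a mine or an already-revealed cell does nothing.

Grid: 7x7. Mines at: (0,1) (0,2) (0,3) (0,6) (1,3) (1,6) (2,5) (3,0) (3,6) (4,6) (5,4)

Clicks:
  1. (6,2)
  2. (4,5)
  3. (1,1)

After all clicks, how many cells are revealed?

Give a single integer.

Click 1 (6,2) count=0: revealed 21 new [(2,1) (2,2) (2,3) (2,4) (3,1) (3,2) (3,3) (3,4) (4,0) (4,1) (4,2) (4,3) (4,4) (5,0) (5,1) (5,2) (5,3) (6,0) (6,1) (6,2) (6,3)] -> total=21
Click 2 (4,5) count=3: revealed 1 new [(4,5)] -> total=22
Click 3 (1,1) count=2: revealed 1 new [(1,1)] -> total=23

Answer: 23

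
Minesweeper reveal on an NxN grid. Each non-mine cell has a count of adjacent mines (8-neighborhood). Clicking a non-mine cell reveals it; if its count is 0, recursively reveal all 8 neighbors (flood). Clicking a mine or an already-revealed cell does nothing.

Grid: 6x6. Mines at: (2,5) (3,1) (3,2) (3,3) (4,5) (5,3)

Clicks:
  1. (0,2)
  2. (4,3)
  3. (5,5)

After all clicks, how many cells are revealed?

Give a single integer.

Answer: 19

Derivation:
Click 1 (0,2) count=0: revealed 17 new [(0,0) (0,1) (0,2) (0,3) (0,4) (0,5) (1,0) (1,1) (1,2) (1,3) (1,4) (1,5) (2,0) (2,1) (2,2) (2,3) (2,4)] -> total=17
Click 2 (4,3) count=3: revealed 1 new [(4,3)] -> total=18
Click 3 (5,5) count=1: revealed 1 new [(5,5)] -> total=19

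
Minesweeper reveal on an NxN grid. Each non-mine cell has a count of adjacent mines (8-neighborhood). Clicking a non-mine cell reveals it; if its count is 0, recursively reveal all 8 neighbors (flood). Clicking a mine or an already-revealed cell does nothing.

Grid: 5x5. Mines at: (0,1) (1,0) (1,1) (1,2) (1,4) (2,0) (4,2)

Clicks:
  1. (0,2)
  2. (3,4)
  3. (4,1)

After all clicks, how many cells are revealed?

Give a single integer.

Click 1 (0,2) count=3: revealed 1 new [(0,2)] -> total=1
Click 2 (3,4) count=0: revealed 6 new [(2,3) (2,4) (3,3) (3,4) (4,3) (4,4)] -> total=7
Click 3 (4,1) count=1: revealed 1 new [(4,1)] -> total=8

Answer: 8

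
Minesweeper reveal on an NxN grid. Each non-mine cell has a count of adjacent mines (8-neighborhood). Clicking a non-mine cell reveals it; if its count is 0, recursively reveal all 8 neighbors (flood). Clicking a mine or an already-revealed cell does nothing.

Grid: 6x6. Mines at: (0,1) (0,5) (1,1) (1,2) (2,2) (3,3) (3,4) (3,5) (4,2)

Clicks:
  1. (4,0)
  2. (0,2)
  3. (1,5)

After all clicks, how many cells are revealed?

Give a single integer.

Click 1 (4,0) count=0: revealed 8 new [(2,0) (2,1) (3,0) (3,1) (4,0) (4,1) (5,0) (5,1)] -> total=8
Click 2 (0,2) count=3: revealed 1 new [(0,2)] -> total=9
Click 3 (1,5) count=1: revealed 1 new [(1,5)] -> total=10

Answer: 10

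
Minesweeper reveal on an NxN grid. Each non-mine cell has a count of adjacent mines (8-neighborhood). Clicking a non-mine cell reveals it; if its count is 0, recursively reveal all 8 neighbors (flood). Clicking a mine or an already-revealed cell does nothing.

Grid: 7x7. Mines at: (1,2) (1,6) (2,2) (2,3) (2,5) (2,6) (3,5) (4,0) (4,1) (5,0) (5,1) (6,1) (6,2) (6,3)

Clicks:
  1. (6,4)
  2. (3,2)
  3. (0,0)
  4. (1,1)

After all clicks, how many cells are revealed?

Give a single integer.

Answer: 10

Derivation:
Click 1 (6,4) count=1: revealed 1 new [(6,4)] -> total=1
Click 2 (3,2) count=3: revealed 1 new [(3,2)] -> total=2
Click 3 (0,0) count=0: revealed 8 new [(0,0) (0,1) (1,0) (1,1) (2,0) (2,1) (3,0) (3,1)] -> total=10
Click 4 (1,1) count=2: revealed 0 new [(none)] -> total=10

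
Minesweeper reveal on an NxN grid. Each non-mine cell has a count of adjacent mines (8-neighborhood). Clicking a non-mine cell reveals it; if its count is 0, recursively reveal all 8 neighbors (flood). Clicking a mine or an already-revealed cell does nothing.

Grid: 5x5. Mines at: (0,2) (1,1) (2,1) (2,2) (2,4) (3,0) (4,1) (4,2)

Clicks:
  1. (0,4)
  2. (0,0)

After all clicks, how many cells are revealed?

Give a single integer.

Answer: 5

Derivation:
Click 1 (0,4) count=0: revealed 4 new [(0,3) (0,4) (1,3) (1,4)] -> total=4
Click 2 (0,0) count=1: revealed 1 new [(0,0)] -> total=5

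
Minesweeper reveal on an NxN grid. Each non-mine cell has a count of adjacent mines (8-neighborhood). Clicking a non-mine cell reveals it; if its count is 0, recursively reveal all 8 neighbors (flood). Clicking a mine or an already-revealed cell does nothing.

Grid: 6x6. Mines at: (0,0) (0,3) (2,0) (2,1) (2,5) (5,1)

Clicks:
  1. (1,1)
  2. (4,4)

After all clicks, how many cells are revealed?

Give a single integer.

Answer: 19

Derivation:
Click 1 (1,1) count=3: revealed 1 new [(1,1)] -> total=1
Click 2 (4,4) count=0: revealed 18 new [(1,2) (1,3) (1,4) (2,2) (2,3) (2,4) (3,2) (3,3) (3,4) (3,5) (4,2) (4,3) (4,4) (4,5) (5,2) (5,3) (5,4) (5,5)] -> total=19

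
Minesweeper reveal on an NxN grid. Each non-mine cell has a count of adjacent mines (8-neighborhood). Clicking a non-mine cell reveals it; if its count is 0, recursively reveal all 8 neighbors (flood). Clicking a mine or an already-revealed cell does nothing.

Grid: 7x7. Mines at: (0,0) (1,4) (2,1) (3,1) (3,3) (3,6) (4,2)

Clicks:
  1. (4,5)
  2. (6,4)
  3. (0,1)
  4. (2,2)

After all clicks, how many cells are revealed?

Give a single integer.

Answer: 22

Derivation:
Click 1 (4,5) count=1: revealed 1 new [(4,5)] -> total=1
Click 2 (6,4) count=0: revealed 19 new [(4,0) (4,1) (4,3) (4,4) (4,6) (5,0) (5,1) (5,2) (5,3) (5,4) (5,5) (5,6) (6,0) (6,1) (6,2) (6,3) (6,4) (6,5) (6,6)] -> total=20
Click 3 (0,1) count=1: revealed 1 new [(0,1)] -> total=21
Click 4 (2,2) count=3: revealed 1 new [(2,2)] -> total=22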